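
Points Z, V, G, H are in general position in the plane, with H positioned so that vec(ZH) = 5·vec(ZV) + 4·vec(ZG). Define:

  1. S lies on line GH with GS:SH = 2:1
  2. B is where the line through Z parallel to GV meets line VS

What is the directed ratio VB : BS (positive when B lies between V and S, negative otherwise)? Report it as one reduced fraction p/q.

VB:BS = -3/19

Assign Z = (0, 0), V = (1, 0), G = (0, 1), H = (5, 4) — the answer is frame-independent, so this choice is without loss of generality.
1. S lies on line GH with GS:SH = 2:1 ⇒ S = (10/3, 3)
2. B is where the line through Z parallel to GV meets line VS ⇒ B = (9/16, -9/16)
B = V + t·(S−V) with t = -3/16, so VB:BS = t:(1−t) = -3/16:19/16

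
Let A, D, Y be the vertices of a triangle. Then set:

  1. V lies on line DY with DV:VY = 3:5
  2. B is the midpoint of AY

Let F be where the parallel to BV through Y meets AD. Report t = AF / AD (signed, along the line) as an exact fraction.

t = 5

Choose coordinates A = (0, 0), D = (1, 0), Y = (0, 1).
1. V lies on line DY with DV:VY = 3:5 ⇒ V = (5/8, 3/8)
2. B is the midpoint of AY ⇒ B = (0, 1/2)
through Y parallel to BV: direction (5/8, -1/8); meets AD at F = (5, 0)
F = A + t·(D−A) with t = 5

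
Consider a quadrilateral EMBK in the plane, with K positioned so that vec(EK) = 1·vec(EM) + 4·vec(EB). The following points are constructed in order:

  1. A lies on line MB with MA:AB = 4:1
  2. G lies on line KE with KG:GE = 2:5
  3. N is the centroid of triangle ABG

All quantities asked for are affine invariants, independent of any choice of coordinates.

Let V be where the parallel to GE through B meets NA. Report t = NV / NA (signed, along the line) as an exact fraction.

t = -2

Work in coordinates with E = (0, 0), M = (1, 0), B = (0, 1), K = (1, 4).
1. A lies on line MB with MA:AB = 4:1 ⇒ A = (1/5, 4/5)
2. G lies on line KE with KG:GE = 2:5 ⇒ G = (5/7, 20/7)
3. N is the centroid of triangle ABG ⇒ N = (32/105, 163/105)
through B parallel to GE: direction (-5/7, -20/7); meets NA at V = (18/35, 107/35)
V = N + t·(A−N) with t = -2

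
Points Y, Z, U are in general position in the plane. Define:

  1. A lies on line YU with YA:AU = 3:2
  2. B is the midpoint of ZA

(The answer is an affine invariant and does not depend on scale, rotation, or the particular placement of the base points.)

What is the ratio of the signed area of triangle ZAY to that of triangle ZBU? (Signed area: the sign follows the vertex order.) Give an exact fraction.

Choose coordinates Y = (0, 0), Z = (1, 0), U = (0, 1).
1. A lies on line YU with YA:AU = 3:2 ⇒ A = (0, 3/5)
2. B is the midpoint of ZA ⇒ B = (1/2, 3/10)
2·[ZAY] = 3/5, 2·[ZBU] = -1/5
[ZAY]:[ZBU] = 3/5:-1/5 = -3

[ZAY]:[ZBU] = -3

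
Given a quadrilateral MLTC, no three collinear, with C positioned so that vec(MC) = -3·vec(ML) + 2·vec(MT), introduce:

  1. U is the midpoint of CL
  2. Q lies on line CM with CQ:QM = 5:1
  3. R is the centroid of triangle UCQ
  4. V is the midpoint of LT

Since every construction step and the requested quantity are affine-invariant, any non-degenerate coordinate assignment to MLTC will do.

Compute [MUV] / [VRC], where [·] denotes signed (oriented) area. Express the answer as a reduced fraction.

[MUV]:[VRC] = 36/31

Work in coordinates with M = (0, 0), L = (1, 0), T = (0, 1), C = (-3, 2).
1. U is the midpoint of CL ⇒ U = (-1, 1)
2. Q lies on line CM with CQ:QM = 5:1 ⇒ Q = (-1/2, 1/3)
3. R is the centroid of triangle UCQ ⇒ R = (-3/2, 10/9)
4. V is the midpoint of LT ⇒ V = (1/2, 1/2)
2·[MUV] = -1, 2·[VRC] = -31/36
[MUV]:[VRC] = -1:-31/36 = 36/31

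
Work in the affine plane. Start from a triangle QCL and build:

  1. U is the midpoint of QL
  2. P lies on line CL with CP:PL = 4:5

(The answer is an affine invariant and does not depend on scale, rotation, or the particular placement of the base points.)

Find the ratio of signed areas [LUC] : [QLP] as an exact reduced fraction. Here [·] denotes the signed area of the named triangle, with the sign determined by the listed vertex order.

Set Q = (0, 0), C = (1, 0), L = (0, 1); any affine frame gives the same invariant.
1. U is the midpoint of QL ⇒ U = (0, 1/2)
2. P lies on line CL with CP:PL = 4:5 ⇒ P = (5/9, 4/9)
2·[LUC] = 1/2, 2·[QLP] = -5/9
[LUC]:[QLP] = 1/2:-5/9 = -9/10

[LUC]:[QLP] = -9/10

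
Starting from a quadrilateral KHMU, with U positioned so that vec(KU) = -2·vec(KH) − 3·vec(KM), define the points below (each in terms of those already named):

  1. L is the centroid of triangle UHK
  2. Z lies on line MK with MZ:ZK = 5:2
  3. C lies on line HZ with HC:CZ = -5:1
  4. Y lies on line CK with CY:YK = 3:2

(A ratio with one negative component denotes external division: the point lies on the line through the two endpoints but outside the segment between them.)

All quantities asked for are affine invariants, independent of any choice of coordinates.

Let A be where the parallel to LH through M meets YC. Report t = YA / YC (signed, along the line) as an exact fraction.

Assign K = (0, 0), H = (1, 0), M = (0, 1), U = (-2, -3) — the answer is frame-independent, so this choice is without loss of generality.
1. L is the centroid of triangle UHK ⇒ L = (-1/3, -1)
2. Z lies on line MK with MZ:ZK = 5:2 ⇒ Z = (0, 2/7)
3. C lies on line HZ with HC:CZ = -5:1 ⇒ C = (-1/4, 5/14)
4. Y lies on line CK with CY:YK = 3:2 ⇒ Y = (-1/10, 1/7)
through M parallel to LH: direction (4/3, 1); meets YC at A = (-28/61, 40/61)
A = Y + t·(C−Y) with t = 146/61

t = 146/61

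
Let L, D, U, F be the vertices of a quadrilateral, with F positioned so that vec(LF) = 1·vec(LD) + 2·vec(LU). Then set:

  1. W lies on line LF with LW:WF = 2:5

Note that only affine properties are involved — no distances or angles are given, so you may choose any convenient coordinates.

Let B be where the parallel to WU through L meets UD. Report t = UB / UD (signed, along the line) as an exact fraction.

Choose coordinates L = (0, 0), D = (1, 0), U = (0, 1), F = (1, 2).
1. W lies on line LF with LW:WF = 2:5 ⇒ W = (2/7, 4/7)
through L parallel to WU: direction (-2/7, 3/7); meets UD at B = (-2, 3)
B = U + t·(D−U) with t = -2

t = -2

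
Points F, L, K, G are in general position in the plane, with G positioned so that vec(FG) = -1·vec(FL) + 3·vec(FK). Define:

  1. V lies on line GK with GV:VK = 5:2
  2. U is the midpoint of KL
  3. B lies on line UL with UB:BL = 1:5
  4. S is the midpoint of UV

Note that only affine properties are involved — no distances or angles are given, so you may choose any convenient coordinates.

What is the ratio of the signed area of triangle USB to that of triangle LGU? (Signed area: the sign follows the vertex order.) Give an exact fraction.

Choose coordinates F = (0, 0), L = (1, 0), K = (0, 1), G = (-1, 3).
1. V lies on line GK with GV:VK = 5:2 ⇒ V = (-2/7, 11/7)
2. U is the midpoint of KL ⇒ U = (1/2, 1/2)
3. B lies on line UL with UB:BL = 1:5 ⇒ B = (7/12, 5/12)
4. S is the midpoint of UV ⇒ S = (3/28, 29/28)
2·[USB] = -1/84, 2·[LGU] = 1/2
[USB]:[LGU] = -1/84:1/2 = -1/42

[USB]:[LGU] = -1/42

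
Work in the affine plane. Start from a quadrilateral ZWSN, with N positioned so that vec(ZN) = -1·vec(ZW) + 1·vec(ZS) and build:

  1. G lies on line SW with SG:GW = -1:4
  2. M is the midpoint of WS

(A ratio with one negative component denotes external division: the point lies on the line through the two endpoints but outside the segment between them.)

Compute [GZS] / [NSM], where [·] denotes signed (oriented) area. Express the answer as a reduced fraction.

Choose coordinates Z = (0, 0), W = (1, 0), S = (0, 1), N = (-1, 1).
1. G lies on line SW with SG:GW = -1:4 ⇒ G = (-1/3, 4/3)
2. M is the midpoint of WS ⇒ M = (1/2, 1/2)
2·[GZS] = 1/3, 2·[NSM] = -1/2
[GZS]:[NSM] = 1/3:-1/2 = -2/3

[GZS]:[NSM] = -2/3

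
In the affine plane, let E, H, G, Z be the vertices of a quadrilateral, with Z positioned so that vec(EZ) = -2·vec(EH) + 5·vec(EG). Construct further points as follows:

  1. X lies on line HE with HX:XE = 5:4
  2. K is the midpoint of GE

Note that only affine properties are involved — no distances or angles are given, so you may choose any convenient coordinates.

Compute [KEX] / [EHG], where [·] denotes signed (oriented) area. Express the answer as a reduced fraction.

[KEX]:[EHG] = 2/9

Choose coordinates E = (0, 0), H = (1, 0), G = (0, 1), Z = (-2, 5).
1. X lies on line HE with HX:XE = 5:4 ⇒ X = (4/9, 0)
2. K is the midpoint of GE ⇒ K = (0, 1/2)
2·[KEX] = 2/9, 2·[EHG] = 1
[KEX]:[EHG] = 2/9:1 = 2/9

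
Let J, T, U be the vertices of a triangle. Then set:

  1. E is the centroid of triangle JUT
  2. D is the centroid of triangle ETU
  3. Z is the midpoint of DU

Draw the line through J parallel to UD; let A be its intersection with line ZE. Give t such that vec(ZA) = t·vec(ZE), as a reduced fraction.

t = 4

Assign J = (0, 0), T = (1, 0), U = (0, 1) — the answer is frame-independent, so this choice is without loss of generality.
1. E is the centroid of triangle JUT ⇒ E = (1/3, 1/3)
2. D is the centroid of triangle ETU ⇒ D = (4/9, 4/9)
3. Z is the midpoint of DU ⇒ Z = (2/9, 13/18)
through J parallel to UD: direction (4/9, -5/9); meets ZE at A = (2/3, -5/6)
A = Z + t·(E−Z) with t = 4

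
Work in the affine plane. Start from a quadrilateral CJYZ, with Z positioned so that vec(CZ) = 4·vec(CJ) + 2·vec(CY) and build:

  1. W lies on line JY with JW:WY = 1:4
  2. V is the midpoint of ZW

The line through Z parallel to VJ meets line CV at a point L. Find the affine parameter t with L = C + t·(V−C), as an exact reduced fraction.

t = 16/11

Choose coordinates C = (0, 0), J = (1, 0), Y = (0, 1), Z = (4, 2).
1. W lies on line JY with JW:WY = 1:4 ⇒ W = (4/5, 1/5)
2. V is the midpoint of ZW ⇒ V = (12/5, 11/10)
through Z parallel to VJ: direction (-7/5, -11/10); meets CV at L = (192/55, 8/5)
L = C + t·(V−C) with t = 16/11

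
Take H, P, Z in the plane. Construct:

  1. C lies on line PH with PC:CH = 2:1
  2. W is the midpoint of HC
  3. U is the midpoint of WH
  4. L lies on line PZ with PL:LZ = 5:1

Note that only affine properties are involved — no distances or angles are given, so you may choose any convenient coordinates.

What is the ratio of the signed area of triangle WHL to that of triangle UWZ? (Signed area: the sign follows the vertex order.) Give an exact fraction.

[WHL]:[UWZ] = -5/3

Set H = (0, 0), P = (1, 0), Z = (0, 1); any affine frame gives the same invariant.
1. C lies on line PH with PC:CH = 2:1 ⇒ C = (1/3, 0)
2. W is the midpoint of HC ⇒ W = (1/6, 0)
3. U is the midpoint of WH ⇒ U = (1/12, 0)
4. L lies on line PZ with PL:LZ = 5:1 ⇒ L = (1/6, 5/6)
2·[WHL] = -5/36, 2·[UWZ] = 1/12
[WHL]:[UWZ] = -5/36:1/12 = -5/3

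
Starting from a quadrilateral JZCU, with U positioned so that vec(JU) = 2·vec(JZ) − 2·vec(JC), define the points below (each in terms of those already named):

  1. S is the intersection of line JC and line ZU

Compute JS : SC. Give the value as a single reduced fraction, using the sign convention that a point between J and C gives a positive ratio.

Choose coordinates J = (0, 0), Z = (1, 0), C = (0, 1), U = (2, -2).
1. S is the intersection of line JC and line ZU ⇒ S = (0, 2)
S = J + t·(C−J) with t = 2, so JS:SC = t:(1−t) = 2:-1

JS:SC = -2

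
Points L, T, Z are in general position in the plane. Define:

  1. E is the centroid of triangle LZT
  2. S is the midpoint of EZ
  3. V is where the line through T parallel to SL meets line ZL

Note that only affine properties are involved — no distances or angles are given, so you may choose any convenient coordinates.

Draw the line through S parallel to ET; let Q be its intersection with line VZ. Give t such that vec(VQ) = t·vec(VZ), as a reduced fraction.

Set L = (0, 0), T = (1, 0), Z = (0, 1); any affine frame gives the same invariant.
1. E is the centroid of triangle LZT ⇒ E = (1/3, 1/3)
2. S is the midpoint of EZ ⇒ S = (1/6, 2/3)
3. V is where the line through T parallel to SL meets line ZL ⇒ V = (0, -4)
through S parallel to ET: direction (2/3, -1/3); meets VZ at Q = (0, 3/4)
Q = V + t·(Z−V) with t = 19/20

t = 19/20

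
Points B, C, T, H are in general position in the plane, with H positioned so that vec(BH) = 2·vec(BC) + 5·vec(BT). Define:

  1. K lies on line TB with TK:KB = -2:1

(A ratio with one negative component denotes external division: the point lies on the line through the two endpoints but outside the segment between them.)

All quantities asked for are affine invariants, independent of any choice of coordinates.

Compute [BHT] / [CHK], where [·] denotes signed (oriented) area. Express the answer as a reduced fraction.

Assign B = (0, 0), C = (1, 0), T = (0, 1), H = (2, 5) — the answer is frame-independent, so this choice is without loss of generality.
1. K lies on line TB with TK:KB = -2:1 ⇒ K = (0, -1)
2·[BHT] = 2, 2·[CHK] = 4
[BHT]:[CHK] = 2:4 = 1/2

[BHT]:[CHK] = 1/2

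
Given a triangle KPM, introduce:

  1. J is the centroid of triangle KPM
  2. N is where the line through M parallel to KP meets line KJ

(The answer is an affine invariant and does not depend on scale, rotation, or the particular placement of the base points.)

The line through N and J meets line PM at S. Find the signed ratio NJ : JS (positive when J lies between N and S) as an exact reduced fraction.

NJ:JS = -4

Set K = (0, 0), P = (1, 0), M = (0, 1); any affine frame gives the same invariant.
1. J is the centroid of triangle KPM ⇒ J = (1/3, 1/3)
2. N is where the line through M parallel to KP meets line KJ ⇒ N = (1, 1)
line NJ meets PM at S = (1/2, 1/2)
J = N + t·(S−N) with t = 4/3, so NJ:JS = 4/3:-1/3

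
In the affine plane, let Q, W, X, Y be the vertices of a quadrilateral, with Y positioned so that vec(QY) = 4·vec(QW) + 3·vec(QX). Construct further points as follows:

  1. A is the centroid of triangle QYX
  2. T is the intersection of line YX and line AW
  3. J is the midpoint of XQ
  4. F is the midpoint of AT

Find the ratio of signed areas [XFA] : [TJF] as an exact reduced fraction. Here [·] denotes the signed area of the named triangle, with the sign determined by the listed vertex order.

[XFA]:[TJF] = -10/9

Choose coordinates Q = (0, 0), W = (1, 0), X = (0, 1), Y = (4, 3).
1. A is the centroid of triangle QYX ⇒ A = (4/3, 4/3)
2. T is the intersection of line YX and line AW ⇒ T = (10/7, 12/7)
3. J is the midpoint of XQ ⇒ J = (0, 1/2)
4. F is the midpoint of AT ⇒ F = (29/21, 32/21)
2·[XFA] = -5/21, 2·[TJF] = 3/14
[XFA]:[TJF] = -5/21:3/14 = -10/9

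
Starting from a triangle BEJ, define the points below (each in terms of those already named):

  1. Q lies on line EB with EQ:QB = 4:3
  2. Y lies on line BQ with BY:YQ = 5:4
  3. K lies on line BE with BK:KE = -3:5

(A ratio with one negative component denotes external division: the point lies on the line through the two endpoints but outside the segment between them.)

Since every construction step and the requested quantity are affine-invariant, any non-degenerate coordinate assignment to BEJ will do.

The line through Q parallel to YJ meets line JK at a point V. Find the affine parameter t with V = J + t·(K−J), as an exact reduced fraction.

t = -8/73

Set B = (0, 0), E = (1, 0), J = (0, 1); any affine frame gives the same invariant.
1. Q lies on line EB with EQ:QB = 4:3 ⇒ Q = (3/7, 0)
2. Y lies on line BQ with BY:YQ = 5:4 ⇒ Y = (5/21, 0)
3. K lies on line BE with BK:KE = -3:5 ⇒ K = (-3/2, 0)
through Q parallel to YJ: direction (-5/21, 1); meets JK at V = (12/73, 81/73)
V = J + t·(K−J) with t = -8/73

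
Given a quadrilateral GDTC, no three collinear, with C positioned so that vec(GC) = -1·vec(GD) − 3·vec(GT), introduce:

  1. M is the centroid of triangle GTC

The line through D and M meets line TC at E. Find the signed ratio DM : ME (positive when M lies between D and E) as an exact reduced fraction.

DM:ME = 14

Set G = (0, 0), D = (1, 0), T = (0, 1), C = (-1, -3); any affine frame gives the same invariant.
1. M is the centroid of triangle GTC ⇒ M = (-1/3, -2/3)
line DM meets TC at E = (-3/7, -5/7)
M = D + t·(E−D) with t = 14/15, so DM:ME = 14/15:1/15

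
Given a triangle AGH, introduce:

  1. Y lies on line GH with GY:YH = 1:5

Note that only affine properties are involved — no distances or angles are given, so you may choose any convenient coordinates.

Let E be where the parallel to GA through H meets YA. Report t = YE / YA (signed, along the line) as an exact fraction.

t = -5

Work in coordinates with A = (0, 0), G = (1, 0), H = (0, 1).
1. Y lies on line GH with GY:YH = 1:5 ⇒ Y = (5/6, 1/6)
through H parallel to GA: direction (-1, 0); meets YA at E = (5, 1)
E = Y + t·(A−Y) with t = -5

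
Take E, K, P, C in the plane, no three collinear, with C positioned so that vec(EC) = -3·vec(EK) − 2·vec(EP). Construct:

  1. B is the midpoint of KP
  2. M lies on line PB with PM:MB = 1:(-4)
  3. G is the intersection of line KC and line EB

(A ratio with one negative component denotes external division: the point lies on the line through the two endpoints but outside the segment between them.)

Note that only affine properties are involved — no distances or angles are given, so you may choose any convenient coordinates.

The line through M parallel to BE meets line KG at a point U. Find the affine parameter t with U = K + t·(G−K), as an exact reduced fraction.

Assign E = (0, 0), K = (1, 0), P = (0, 1), C = (-3, -2) — the answer is frame-independent, so this choice is without loss of generality.
1. B is the midpoint of KP ⇒ B = (1/2, 1/2)
2. M lies on line PB with PM:MB = 1:(-4) ⇒ M = (-1/6, 7/6)
3. G is the intersection of line KC and line EB ⇒ G = (-1, -1)
through M parallel to BE: direction (-1/2, -1/2); meets KG at U = (-11/3, -7/3)
U = K + t·(G−K) with t = 7/3

t = 7/3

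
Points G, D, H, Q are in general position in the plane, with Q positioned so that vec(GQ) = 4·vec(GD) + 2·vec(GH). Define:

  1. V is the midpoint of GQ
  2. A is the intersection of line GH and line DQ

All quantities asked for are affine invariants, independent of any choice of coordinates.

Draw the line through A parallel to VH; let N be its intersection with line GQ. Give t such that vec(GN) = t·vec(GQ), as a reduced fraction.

Choose coordinates G = (0, 0), D = (1, 0), H = (0, 1), Q = (4, 2).
1. V is the midpoint of GQ ⇒ V = (2, 1)
2. A is the intersection of line GH and line DQ ⇒ A = (0, -2/3)
through A parallel to VH: direction (-2, 0); meets GQ at N = (-4/3, -2/3)
N = G + t·(Q−G) with t = -1/3

t = -1/3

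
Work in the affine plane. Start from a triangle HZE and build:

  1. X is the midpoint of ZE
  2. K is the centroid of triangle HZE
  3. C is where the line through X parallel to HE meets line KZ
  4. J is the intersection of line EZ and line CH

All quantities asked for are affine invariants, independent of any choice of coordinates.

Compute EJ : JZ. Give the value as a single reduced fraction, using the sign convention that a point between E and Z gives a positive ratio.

EJ:JZ = 2

Assign H = (0, 0), Z = (1, 0), E = (0, 1) — the answer is frame-independent, so this choice is without loss of generality.
1. X is the midpoint of ZE ⇒ X = (1/2, 1/2)
2. K is the centroid of triangle HZE ⇒ K = (1/3, 1/3)
3. C is where the line through X parallel to HE meets line KZ ⇒ C = (1/2, 1/4)
4. J is the intersection of line EZ and line CH ⇒ J = (2/3, 1/3)
J = E + t·(Z−E) with t = 2/3, so EJ:JZ = t:(1−t) = 2/3:1/3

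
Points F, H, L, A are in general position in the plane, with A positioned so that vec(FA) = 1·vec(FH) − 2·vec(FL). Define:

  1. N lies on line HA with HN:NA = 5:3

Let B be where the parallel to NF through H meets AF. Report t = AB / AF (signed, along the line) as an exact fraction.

Set F = (0, 0), H = (1, 0), L = (0, 1), A = (1, -2); any affine frame gives the same invariant.
1. N lies on line HA with HN:NA = 5:3 ⇒ N = (1, -5/4)
through H parallel to NF: direction (-1, 5/4); meets AF at B = (-5/3, 10/3)
B = A + t·(F−A) with t = 8/3

t = 8/3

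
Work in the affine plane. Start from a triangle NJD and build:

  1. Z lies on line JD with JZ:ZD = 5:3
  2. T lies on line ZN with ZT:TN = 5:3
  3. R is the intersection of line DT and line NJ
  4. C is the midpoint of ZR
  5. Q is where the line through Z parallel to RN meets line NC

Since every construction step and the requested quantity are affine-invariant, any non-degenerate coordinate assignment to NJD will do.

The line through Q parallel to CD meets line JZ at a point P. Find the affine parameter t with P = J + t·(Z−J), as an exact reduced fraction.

t = 101/200

Set N = (0, 0), J = (1, 0), D = (0, 1); any affine frame gives the same invariant.
1. Z lies on line JD with JZ:ZD = 5:3 ⇒ Z = (3/8, 5/8)
2. T lies on line ZN with ZT:TN = 5:3 ⇒ T = (9/64, 15/64)
3. R is the intersection of line DT and line NJ ⇒ R = (9/49, 0)
4. C is the midpoint of ZR ⇒ C = (219/784, 5/16)
5. Q is where the line through Z parallel to RN meets line NC ⇒ Q = (219/392, 5/8)
through Q parallel to CD: direction (-219/784, 11/16); meets JZ at P = (219/320, 101/320)
P = J + t·(Z−J) with t = 101/200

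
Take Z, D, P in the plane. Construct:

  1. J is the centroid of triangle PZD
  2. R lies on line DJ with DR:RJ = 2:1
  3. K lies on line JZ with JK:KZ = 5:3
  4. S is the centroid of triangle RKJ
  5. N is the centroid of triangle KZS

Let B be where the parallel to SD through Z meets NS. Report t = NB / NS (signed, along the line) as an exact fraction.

t = -73/74

Choose coordinates Z = (0, 0), D = (1, 0), P = (0, 1).
1. J is the centroid of triangle PZD ⇒ J = (1/3, 1/3)
2. R lies on line DJ with DR:RJ = 2:1 ⇒ R = (5/9, 2/9)
3. K lies on line JZ with JK:KZ = 5:3 ⇒ K = (1/8, 1/8)
4. S is the centroid of triangle RKJ ⇒ S = (73/216, 49/216)
5. N is the centroid of triangle KZS ⇒ N = (25/162, 19/162)
through Z parallel to SD: direction (143/216, -49/216); meets NS at B = (-143/5328, 49/5328)
B = N + t·(S−N) with t = -73/74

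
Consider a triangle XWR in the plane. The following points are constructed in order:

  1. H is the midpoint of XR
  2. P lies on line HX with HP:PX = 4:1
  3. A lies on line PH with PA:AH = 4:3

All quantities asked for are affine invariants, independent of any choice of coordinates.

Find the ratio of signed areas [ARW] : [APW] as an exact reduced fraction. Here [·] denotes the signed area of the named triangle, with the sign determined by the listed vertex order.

Assign X = (0, 0), W = (1, 0), R = (0, 1) — the answer is frame-independent, so this choice is without loss of generality.
1. H is the midpoint of XR ⇒ H = (0, 1/2)
2. P lies on line HX with HP:PX = 4:1 ⇒ P = (0, 1/10)
3. A lies on line PH with PA:AH = 4:3 ⇒ A = (0, 23/70)
2·[ARW] = -47/70, 2·[APW] = 8/35
[ARW]:[APW] = -47/70:8/35 = -47/16

[ARW]:[APW] = -47/16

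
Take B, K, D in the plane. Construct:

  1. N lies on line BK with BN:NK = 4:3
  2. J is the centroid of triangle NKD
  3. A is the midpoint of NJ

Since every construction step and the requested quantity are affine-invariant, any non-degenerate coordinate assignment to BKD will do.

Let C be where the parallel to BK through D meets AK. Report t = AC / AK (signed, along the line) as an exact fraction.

t = -5

Set B = (0, 0), K = (1, 0), D = (0, 1); any affine frame gives the same invariant.
1. N lies on line BK with BN:NK = 4:3 ⇒ N = (4/7, 0)
2. J is the centroid of triangle NKD ⇒ J = (11/21, 1/3)
3. A is the midpoint of NJ ⇒ A = (23/42, 1/6)
through D parallel to BK: direction (1, 0); meets AK at C = (-12/7, 1)
C = A + t·(K−A) with t = -5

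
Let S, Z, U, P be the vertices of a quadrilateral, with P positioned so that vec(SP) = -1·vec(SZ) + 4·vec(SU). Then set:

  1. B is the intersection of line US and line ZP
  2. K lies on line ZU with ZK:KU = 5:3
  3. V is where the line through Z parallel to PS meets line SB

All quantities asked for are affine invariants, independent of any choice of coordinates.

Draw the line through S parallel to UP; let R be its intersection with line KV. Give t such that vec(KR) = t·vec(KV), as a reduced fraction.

Work in coordinates with S = (0, 0), Z = (1, 0), U = (0, 1), P = (-1, 4).
1. B is the intersection of line US and line ZP ⇒ B = (0, 2)
2. K lies on line ZU with ZK:KU = 5:3 ⇒ K = (3/8, 5/8)
3. V is where the line through Z parallel to PS meets line SB ⇒ V = (0, 4)
through S parallel to UP: direction (-1, 3); meets KV at R = (2/3, -2)
R = K + t·(V−K) with t = -7/9

t = -7/9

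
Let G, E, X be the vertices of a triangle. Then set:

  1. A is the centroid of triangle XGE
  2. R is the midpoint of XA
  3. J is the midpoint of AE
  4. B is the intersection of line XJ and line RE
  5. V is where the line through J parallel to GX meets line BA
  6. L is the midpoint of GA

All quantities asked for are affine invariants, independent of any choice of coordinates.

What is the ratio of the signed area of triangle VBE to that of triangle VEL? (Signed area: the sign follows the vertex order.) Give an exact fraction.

[VBE]:[VEL] = -4/9

Assign G = (0, 0), E = (1, 0), X = (0, 1) — the answer is frame-independent, so this choice is without loss of generality.
1. A is the centroid of triangle XGE ⇒ A = (1/3, 1/3)
2. R is the midpoint of XA ⇒ R = (1/6, 2/3)
3. J is the midpoint of AE ⇒ J = (2/3, 1/6)
4. B is the intersection of line XJ and line RE ⇒ B = (4/9, 4/9)
5. V is where the line through J parallel to GX meets line BA ⇒ V = (2/3, 2/3)
6. L is the midpoint of GA ⇒ L = (1/6, 1/6)
2·[VBE] = 2/9, 2·[VEL] = -1/2
[VBE]:[VEL] = 2/9:-1/2 = -4/9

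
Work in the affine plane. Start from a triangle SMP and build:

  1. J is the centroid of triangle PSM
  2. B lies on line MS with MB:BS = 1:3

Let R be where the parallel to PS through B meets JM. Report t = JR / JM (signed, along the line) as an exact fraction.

Assign S = (0, 0), M = (1, 0), P = (0, 1) — the answer is frame-independent, so this choice is without loss of generality.
1. J is the centroid of triangle PSM ⇒ J = (1/3, 1/3)
2. B lies on line MS with MB:BS = 1:3 ⇒ B = (3/4, 0)
through B parallel to PS: direction (0, -1); meets JM at R = (3/4, 1/8)
R = J + t·(M−J) with t = 5/8

t = 5/8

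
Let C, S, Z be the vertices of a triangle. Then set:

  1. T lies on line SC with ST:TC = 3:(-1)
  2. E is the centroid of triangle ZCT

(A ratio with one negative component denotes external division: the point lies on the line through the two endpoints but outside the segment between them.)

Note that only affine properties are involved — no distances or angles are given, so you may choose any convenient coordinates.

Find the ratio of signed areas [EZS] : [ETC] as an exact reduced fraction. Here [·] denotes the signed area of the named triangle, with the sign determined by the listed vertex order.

[EZS]:[ETC] = -5

Assign C = (0, 0), S = (1, 0), Z = (0, 1) — the answer is frame-independent, so this choice is without loss of generality.
1. T lies on line SC with ST:TC = 3:(-1) ⇒ T = (-1/2, 0)
2. E is the centroid of triangle ZCT ⇒ E = (-1/6, 1/3)
2·[EZS] = -5/6, 2·[ETC] = 1/6
[EZS]:[ETC] = -5/6:1/6 = -5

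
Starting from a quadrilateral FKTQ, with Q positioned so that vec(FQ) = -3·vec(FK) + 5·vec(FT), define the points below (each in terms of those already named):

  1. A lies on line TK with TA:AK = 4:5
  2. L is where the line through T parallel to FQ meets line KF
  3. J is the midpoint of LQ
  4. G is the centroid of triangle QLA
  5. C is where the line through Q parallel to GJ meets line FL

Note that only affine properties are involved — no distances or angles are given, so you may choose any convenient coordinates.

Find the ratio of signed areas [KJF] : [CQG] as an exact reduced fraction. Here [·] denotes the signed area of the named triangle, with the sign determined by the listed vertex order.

[KJF]:[CQG] = 35/22

Choose coordinates F = (0, 0), K = (1, 0), T = (0, 1), Q = (-3, 5).
1. A lies on line TK with TA:AK = 4:5 ⇒ A = (4/9, 5/9)
2. L is where the line through T parallel to FQ meets line KF ⇒ L = (3/5, 0)
3. J is the midpoint of LQ ⇒ J = (-6/5, 5/2)
4. G is the centroid of triangle QLA ⇒ G = (-88/135, 50/27)
5. C is where the line through Q parallel to GJ meets line FL ⇒ C = (43/35, 0)
2·[KJF] = 5/2, 2·[CQG] = 11/7
[KJF]:[CQG] = 5/2:11/7 = 35/22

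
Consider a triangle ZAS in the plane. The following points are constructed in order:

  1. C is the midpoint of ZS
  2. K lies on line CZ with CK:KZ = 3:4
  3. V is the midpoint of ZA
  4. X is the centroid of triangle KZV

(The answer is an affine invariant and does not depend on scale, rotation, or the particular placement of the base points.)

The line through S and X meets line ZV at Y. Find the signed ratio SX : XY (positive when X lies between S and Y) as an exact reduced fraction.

Set Z = (0, 0), A = (1, 0), S = (0, 1); any affine frame gives the same invariant.
1. C is the midpoint of ZS ⇒ C = (0, 1/2)
2. K lies on line CZ with CK:KZ = 3:4 ⇒ K = (0, 2/7)
3. V is the midpoint of ZA ⇒ V = (1/2, 0)
4. X is the centroid of triangle KZV ⇒ X = (1/6, 2/21)
line SX meets ZV at Y = (7/38, 0)
X = S + t·(Y−S) with t = 19/21, so SX:XY = 19/21:2/21

SX:XY = 19/2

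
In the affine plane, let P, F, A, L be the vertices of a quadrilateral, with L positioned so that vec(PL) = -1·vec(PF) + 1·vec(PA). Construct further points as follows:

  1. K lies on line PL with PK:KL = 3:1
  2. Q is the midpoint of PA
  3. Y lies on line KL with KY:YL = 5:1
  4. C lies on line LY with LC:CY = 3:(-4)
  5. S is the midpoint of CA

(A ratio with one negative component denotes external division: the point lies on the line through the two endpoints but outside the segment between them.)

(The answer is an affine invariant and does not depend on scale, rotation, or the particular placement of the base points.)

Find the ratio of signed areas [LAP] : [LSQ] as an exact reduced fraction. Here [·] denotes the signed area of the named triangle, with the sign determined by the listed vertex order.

[LAP]:[LSQ] = 32/9

Assign P = (0, 0), F = (1, 0), A = (0, 1), L = (-1, 1) — the answer is frame-independent, so this choice is without loss of generality.
1. K lies on line PL with PK:KL = 3:1 ⇒ K = (-3/4, 3/4)
2. Q is the midpoint of PA ⇒ Q = (0, 1/2)
3. Y lies on line KL with KY:YL = 5:1 ⇒ Y = (-23/24, 23/24)
4. C lies on line LY with LC:CY = 3:(-4) ⇒ C = (-9/8, 9/8)
5. S is the midpoint of CA ⇒ S = (-9/16, 17/16)
2·[LAP] = -1, 2·[LSQ] = -9/32
[LAP]:[LSQ] = -1:-9/32 = 32/9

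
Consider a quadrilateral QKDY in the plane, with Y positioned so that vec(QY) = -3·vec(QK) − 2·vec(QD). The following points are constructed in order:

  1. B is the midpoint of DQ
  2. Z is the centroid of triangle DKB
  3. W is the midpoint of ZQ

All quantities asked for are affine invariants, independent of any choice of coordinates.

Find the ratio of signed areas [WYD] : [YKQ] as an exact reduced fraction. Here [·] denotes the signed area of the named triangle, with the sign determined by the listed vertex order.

[WYD]:[YKQ] = -11/8

Choose coordinates Q = (0, 0), K = (1, 0), D = (0, 1), Y = (-3, -2).
1. B is the midpoint of DQ ⇒ B = (0, 1/2)
2. Z is the centroid of triangle DKB ⇒ Z = (1/3, 1/2)
3. W is the midpoint of ZQ ⇒ W = (1/6, 1/4)
2·[WYD] = -11/4, 2·[YKQ] = 2
[WYD]:[YKQ] = -11/4:2 = -11/8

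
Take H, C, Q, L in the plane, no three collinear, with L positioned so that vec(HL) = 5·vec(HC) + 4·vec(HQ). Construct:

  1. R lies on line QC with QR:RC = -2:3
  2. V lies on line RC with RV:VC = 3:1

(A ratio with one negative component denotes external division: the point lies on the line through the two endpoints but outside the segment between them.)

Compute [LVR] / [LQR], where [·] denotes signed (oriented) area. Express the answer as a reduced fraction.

[LVR]:[LQR] = 9/8

Work in coordinates with H = (0, 0), C = (1, 0), Q = (0, 1), L = (5, 4).
1. R lies on line QC with QR:RC = -2:3 ⇒ R = (-2, 3)
2. V lies on line RC with RV:VC = 3:1 ⇒ V = (1/4, 3/4)
2·[LVR] = -18, 2·[LQR] = -16
[LVR]:[LQR] = -18:-16 = 9/8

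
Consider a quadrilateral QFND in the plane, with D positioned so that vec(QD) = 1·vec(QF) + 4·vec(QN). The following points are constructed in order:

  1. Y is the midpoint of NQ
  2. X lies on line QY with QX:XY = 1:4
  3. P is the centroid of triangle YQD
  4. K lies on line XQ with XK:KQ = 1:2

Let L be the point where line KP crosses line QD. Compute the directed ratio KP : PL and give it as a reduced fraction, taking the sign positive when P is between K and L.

Assign Q = (0, 0), F = (1, 0), N = (0, 1), D = (1, 4) — the answer is frame-independent, so this choice is without loss of generality.
1. Y is the midpoint of NQ ⇒ Y = (0, 1/2)
2. X lies on line QY with QX:XY = 1:4 ⇒ X = (0, 1/10)
3. P is the centroid of triangle YQD ⇒ P = (1/3, 3/2)
4. K lies on line XQ with XK:KQ = 1:2 ⇒ K = (0, 1/15)
line KP meets QD at L = (-2/9, -8/9)
P = K + t·(L−K) with t = -3/2, so KP:PL = -3/2:5/2

KP:PL = -3/5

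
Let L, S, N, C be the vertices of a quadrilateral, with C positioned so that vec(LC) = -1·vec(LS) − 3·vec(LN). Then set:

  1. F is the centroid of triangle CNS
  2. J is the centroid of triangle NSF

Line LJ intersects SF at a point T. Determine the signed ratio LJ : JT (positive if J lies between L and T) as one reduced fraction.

Set L = (0, 0), S = (1, 0), N = (0, 1), C = (-1, -3); any affine frame gives the same invariant.
1. F is the centroid of triangle CNS ⇒ F = (0, -2/3)
2. J is the centroid of triangle NSF ⇒ J = (1/3, 1/9)
line LJ meets SF at T = (2, 2/3)
J = L + t·(T−L) with t = 1/6, so LJ:JT = 1/6:5/6

LJ:JT = 1/5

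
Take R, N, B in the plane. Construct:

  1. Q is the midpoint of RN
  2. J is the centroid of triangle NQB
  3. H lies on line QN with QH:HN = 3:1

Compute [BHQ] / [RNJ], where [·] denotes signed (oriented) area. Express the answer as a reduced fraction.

[BHQ]:[RNJ] = -9/8

Work in coordinates with R = (0, 0), N = (1, 0), B = (0, 1).
1. Q is the midpoint of RN ⇒ Q = (1/2, 0)
2. J is the centroid of triangle NQB ⇒ J = (1/2, 1/3)
3. H lies on line QN with QH:HN = 3:1 ⇒ H = (7/8, 0)
2·[BHQ] = -3/8, 2·[RNJ] = 1/3
[BHQ]:[RNJ] = -3/8:1/3 = -9/8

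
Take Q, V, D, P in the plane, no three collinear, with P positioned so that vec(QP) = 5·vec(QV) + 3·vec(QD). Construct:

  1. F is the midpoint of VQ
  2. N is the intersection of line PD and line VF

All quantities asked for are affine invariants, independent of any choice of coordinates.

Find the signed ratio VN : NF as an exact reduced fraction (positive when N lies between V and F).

Set Q = (0, 0), V = (1, 0), D = (0, 1), P = (5, 3); any affine frame gives the same invariant.
1. F is the midpoint of VQ ⇒ F = (1/2, 0)
2. N is the intersection of line PD and line VF ⇒ N = (-5/2, 0)
N = V + t·(F−V) with t = 7, so VN:NF = t:(1−t) = 7:-6

VN:NF = -7/6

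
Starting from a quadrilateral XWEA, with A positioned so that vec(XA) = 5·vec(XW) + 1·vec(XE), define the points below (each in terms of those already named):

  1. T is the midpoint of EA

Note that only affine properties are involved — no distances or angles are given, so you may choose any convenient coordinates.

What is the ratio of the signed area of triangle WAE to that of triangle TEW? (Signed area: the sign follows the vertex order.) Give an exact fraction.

[WAE]:[TEW] = 2

Set X = (0, 0), W = (1, 0), E = (0, 1), A = (5, 1); any affine frame gives the same invariant.
1. T is the midpoint of EA ⇒ T = (5/2, 1)
2·[WAE] = 5, 2·[TEW] = 5/2
[WAE]:[TEW] = 5:5/2 = 2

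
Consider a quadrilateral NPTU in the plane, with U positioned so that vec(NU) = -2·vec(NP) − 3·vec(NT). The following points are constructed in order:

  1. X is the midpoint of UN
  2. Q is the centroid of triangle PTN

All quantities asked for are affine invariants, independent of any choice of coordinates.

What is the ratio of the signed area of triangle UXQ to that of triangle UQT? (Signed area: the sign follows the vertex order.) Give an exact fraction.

Choose coordinates N = (0, 0), P = (1, 0), T = (0, 1), U = (-2, -3).
1. X is the midpoint of UN ⇒ X = (-1, -3/2)
2. Q is the centroid of triangle PTN ⇒ Q = (1/3, 1/3)
2·[UXQ] = -1/6, 2·[UQT] = 8/3
[UXQ]:[UQT] = -1/6:8/3 = -1/16

[UXQ]:[UQT] = -1/16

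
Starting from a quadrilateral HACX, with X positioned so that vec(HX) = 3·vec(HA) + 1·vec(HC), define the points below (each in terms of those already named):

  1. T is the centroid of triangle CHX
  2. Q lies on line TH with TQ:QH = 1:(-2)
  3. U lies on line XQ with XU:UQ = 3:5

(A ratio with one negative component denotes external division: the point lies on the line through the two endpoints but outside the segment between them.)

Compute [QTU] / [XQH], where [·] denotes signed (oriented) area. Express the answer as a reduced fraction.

[QTU]:[XQH] = 5/16

Assign H = (0, 0), A = (1, 0), C = (0, 1), X = (3, 1) — the answer is frame-independent, so this choice is without loss of generality.
1. T is the centroid of triangle CHX ⇒ T = (1, 2/3)
2. Q lies on line TH with TQ:QH = 1:(-2) ⇒ Q = (2, 4/3)
3. U lies on line XQ with XU:UQ = 3:5 ⇒ U = (21/8, 9/8)
2·[QTU] = 5/8, 2·[XQH] = 2
[QTU]:[XQH] = 5/8:2 = 5/16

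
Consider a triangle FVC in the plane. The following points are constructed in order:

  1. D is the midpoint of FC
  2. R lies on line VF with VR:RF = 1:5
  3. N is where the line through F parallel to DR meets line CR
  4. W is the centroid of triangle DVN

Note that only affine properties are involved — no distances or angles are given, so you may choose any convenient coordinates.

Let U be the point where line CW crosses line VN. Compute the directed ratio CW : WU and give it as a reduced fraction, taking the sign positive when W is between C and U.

CW:WU = 1/2

Assign F = (0, 0), V = (1, 0), C = (0, 1) — the answer is frame-independent, so this choice is without loss of generality.
1. D is the midpoint of FC ⇒ D = (0, 1/2)
2. R lies on line VF with VR:RF = 1:5 ⇒ R = (5/6, 0)
3. N is where the line through F parallel to DR meets line CR ⇒ N = (5/3, -1)
4. W is the centroid of triangle DVN ⇒ W = (8/9, -1/6)
line CW meets VN at U = (8/3, -5/2)
W = C + t·(U−C) with t = 1/3, so CW:WU = 1/3:2/3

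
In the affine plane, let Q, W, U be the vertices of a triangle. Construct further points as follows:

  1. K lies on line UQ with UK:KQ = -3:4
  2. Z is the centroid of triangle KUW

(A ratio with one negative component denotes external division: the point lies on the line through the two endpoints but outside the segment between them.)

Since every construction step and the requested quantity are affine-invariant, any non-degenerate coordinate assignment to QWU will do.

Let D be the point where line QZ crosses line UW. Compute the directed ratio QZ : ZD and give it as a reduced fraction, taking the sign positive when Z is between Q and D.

QZ:ZD = -2

Work in coordinates with Q = (0, 0), W = (1, 0), U = (0, 1).
1. K lies on line UQ with UK:KQ = -3:4 ⇒ K = (0, 4)
2. Z is the centroid of triangle KUW ⇒ Z = (1/3, 5/3)
line QZ meets UW at D = (1/6, 5/6)
Z = Q + t·(D−Q) with t = 2, so QZ:ZD = 2:-1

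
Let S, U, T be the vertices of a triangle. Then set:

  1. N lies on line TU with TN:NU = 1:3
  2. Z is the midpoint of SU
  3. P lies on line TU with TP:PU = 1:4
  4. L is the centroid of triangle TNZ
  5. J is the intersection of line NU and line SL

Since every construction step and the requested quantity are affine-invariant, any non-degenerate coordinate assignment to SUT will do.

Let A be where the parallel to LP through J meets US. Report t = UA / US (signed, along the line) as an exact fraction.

t = 7/13

Set S = (0, 0), U = (1, 0), T = (0, 1); any affine frame gives the same invariant.
1. N lies on line TU with TN:NU = 1:3 ⇒ N = (1/4, 3/4)
2. Z is the midpoint of SU ⇒ Z = (1/2, 0)
3. P lies on line TU with TP:PU = 1:4 ⇒ P = (1/5, 4/5)
4. L is the centroid of triangle TNZ ⇒ L = (1/4, 7/12)
5. J is the intersection of line NU and line SL ⇒ J = (3/10, 7/10)
through J parallel to LP: direction (-1/20, 13/60); meets US at A = (6/13, 0)
A = U + t·(S−U) with t = 7/13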